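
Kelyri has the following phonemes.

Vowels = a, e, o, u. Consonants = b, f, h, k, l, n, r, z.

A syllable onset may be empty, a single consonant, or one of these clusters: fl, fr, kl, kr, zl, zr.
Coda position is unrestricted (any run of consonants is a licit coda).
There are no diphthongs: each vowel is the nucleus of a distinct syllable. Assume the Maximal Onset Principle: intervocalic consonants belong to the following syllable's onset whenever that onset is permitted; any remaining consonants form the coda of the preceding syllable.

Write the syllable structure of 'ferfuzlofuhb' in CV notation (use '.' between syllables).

CVC.CV.CCV.CVCC

The vowels are e, u, o, u — 4 nuclei, so 4 syllables.
/e…u/ gap (V1→V2): /rf/ — longest licit onset from the right is /f/, leaving /r/ as coda.
/u…o/ gap (V2→V3): /zl/ — entire cluster is a permitted onset → onset /zl/, coda ∅.
/o…u/ gap (V3→V4): just /f/ — single C goes to the following onset.
Syllabification: fer.fu.zlo.fuhb.
Mapping each syllable to C/V: /fer/ → CVC, /fu/ → CV, /zlo/ → CCV, /fuhb/ → CVCC.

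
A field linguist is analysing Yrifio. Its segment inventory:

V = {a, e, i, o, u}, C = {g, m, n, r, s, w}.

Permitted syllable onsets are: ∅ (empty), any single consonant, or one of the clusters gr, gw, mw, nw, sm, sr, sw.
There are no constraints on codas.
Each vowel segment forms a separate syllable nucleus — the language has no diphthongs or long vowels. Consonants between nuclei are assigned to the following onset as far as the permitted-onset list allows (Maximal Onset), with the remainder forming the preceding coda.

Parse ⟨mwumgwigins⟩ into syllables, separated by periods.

mwum.gwi.gins

The vowels are u, i, i — 3 nuclei, so 3 syllables.
Between /u/ (V1) and /i/ (V2): cluster /mgw/ — the longest permitted-onset suffix is /gw/; onset = /gw/, preceding coda = /m/.
Between /i/ (V2) and /i/ (V3): just /g/ — single C goes to the following onset.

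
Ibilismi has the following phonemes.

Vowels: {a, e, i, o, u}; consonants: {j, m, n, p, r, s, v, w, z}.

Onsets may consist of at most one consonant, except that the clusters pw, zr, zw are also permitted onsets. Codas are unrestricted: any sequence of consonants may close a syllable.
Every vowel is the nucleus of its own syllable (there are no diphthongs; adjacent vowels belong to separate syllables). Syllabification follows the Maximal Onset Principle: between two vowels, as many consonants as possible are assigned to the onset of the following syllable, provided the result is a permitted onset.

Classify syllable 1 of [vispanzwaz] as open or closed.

closed

The vowels are i, a, a — 3 nuclei, so 3 syllables.
V1 /i/ – V2 /a/: /sp/ — longest licit onset from the right is /p/, leaving /s/ as coda.
V2 /a/ – V3 /a/: /nzw/; trying suffixes from longest down, /zw/ is the first permitted one, so coda /n/ | onset /zw/.
Putting it together: vis.pan.zwaz.
Syllable 1 is /vis/ with coda /s/, so it is closed.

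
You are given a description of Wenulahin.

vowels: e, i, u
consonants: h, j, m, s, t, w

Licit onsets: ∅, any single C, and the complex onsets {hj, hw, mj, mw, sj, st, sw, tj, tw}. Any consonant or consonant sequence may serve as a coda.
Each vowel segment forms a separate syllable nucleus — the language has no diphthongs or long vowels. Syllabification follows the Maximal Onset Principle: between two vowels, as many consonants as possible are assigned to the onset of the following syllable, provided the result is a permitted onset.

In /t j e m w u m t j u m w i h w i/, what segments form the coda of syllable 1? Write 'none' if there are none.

none

The vowels are e, u, u, i, i — 5 nuclei, so 5 syllables.
σ1/σ2 boundary: /mw/ — entire cluster is a permitted onset → onset /mw/, coda ∅.
σ2/σ3 boundary: cluster /mtj/ — the longest permitted-onset suffix is /tj/; onset = /tj/, preceding coda = /m/.
σ3/σ4 boundary: /mw/ — entire cluster is a permitted onset → onset /mw/, coda ∅.
σ4/σ5 boundary: cluster /hw/ — /hw/ is itself a permitted onset, so the whole cluster goes right; preceding coda = ∅.
Syllabification: tje.mwum.tju.mwi.hwi.
Syllable 1 is /tje/: onset /tj/, nucleus /e/, coda ∅.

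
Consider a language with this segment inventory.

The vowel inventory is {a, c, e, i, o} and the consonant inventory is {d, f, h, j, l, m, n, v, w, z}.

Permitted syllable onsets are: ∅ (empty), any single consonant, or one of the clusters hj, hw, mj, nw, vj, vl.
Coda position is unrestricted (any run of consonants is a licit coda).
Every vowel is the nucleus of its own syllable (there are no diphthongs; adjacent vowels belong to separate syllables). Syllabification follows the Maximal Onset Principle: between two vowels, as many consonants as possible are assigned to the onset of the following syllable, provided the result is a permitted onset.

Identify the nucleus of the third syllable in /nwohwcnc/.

c

The vowels are o, c, c — 3 nuclei, so 3 syllables.
The third nucleus (vowel 3 from the left) is /c/.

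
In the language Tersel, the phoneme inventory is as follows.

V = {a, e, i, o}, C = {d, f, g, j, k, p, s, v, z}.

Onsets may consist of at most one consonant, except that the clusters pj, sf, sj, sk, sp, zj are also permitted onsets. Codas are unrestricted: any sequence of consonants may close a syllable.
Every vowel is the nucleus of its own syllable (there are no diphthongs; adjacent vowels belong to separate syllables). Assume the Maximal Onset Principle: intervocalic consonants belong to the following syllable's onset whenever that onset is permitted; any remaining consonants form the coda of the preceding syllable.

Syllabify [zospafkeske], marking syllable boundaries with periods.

zo.spaf.ke.ske

The vowels are o, a, e, e — 4 nuclei, so 4 syllables.
Between /o/ (V1) and /a/ (V2): cluster /sp/ — /sp/ is itself a permitted onset, so the whole cluster goes right; preceding coda = ∅.
Between /a/ (V2) and /e/ (V3): /fk/ — longest licit onset from the right is /k/, leaving /f/ as coda.
Between /e/ (V3) and /e/ (V4): cluster /sk/ — /sk/ is itself a permitted onset, so the whole cluster goes right; preceding coda = ∅.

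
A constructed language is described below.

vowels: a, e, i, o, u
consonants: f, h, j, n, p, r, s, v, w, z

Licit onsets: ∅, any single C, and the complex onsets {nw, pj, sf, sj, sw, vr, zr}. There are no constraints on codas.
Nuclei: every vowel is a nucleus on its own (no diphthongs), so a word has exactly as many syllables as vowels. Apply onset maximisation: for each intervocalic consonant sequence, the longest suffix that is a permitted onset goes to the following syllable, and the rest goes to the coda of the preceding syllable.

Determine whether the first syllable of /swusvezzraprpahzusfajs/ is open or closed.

closed

Nuclei (vowels): u, e, a, a, u, a → 6 syllables.
Between /u/ (V1) and /e/ (V2): cluster /sv/ — the longest permitted-onset suffix is /v/; onset = /v/, preceding coda = /s/.
Between /e/ (V2) and /a/ (V3): /zzr/ splits as /z/ + /zr/ (/zr/ is the longest suffix that is a licit onset).
Between /a/ (V3) and /a/ (V4): cluster /prp/ — the longest permitted-onset suffix is /p/; onset = /p/, preceding coda = /pr/.
Between /a/ (V4) and /u/ (V5): /hz/ splits as /h/ + /z/ (/z/ is the longest suffix that is a licit onset).
Between /u/ (V5) and /a/ (V6): cluster /sf/ — /sf/ is itself a permitted onset, so the whole cluster goes right; preceding coda = ∅.
Syllabification: swus.vez.zrapr.pah.zu.sfajs.
Syllable 1 is /swus/ with coda /s/, so it is closed.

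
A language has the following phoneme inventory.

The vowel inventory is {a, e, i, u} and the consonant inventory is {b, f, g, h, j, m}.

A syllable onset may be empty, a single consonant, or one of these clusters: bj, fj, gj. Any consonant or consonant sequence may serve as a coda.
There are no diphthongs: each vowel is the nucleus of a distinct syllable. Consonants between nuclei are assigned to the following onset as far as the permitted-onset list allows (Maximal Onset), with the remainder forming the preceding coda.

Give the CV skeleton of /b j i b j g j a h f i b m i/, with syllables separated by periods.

CCVCC.CCVC.CVC.CV

Vowels present: i, a, i, i; each is a nucleus, giving 4 syllables.
/i…a/ gap (V1→V2): /bjgj/; trying suffixes from longest down, /gj/ is the first permitted one, so coda /bj/ | onset /gj/.
/a…i/ gap (V2→V3): /hf/; trying suffixes from longest down, /f/ is the first permitted one, so coda /h/ | onset /f/.
/i…i/ gap (V3→V4): /bm/; trying suffixes from longest down, /m/ is the first permitted one, so coda /b/ | onset /m/.
Syllabification: bjibj.gjah.fib.mi.
Mapping each syllable to C/V: /bjibj/ → CCVCC, /gjah/ → CCVC, /fib/ → CVC, /mi/ → CV.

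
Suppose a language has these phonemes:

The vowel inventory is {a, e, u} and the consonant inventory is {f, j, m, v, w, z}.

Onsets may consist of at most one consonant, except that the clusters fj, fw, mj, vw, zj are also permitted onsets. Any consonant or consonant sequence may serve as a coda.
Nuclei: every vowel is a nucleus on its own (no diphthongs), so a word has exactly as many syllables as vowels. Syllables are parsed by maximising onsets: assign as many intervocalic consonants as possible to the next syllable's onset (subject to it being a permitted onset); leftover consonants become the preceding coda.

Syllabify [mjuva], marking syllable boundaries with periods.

Vowels present: u, a; each is a nucleus, giving 2 syllables.
V1 /u/ – V2 /a/: /v/ → onset of the next syllable (single consonants are always licit onsets).

mju.va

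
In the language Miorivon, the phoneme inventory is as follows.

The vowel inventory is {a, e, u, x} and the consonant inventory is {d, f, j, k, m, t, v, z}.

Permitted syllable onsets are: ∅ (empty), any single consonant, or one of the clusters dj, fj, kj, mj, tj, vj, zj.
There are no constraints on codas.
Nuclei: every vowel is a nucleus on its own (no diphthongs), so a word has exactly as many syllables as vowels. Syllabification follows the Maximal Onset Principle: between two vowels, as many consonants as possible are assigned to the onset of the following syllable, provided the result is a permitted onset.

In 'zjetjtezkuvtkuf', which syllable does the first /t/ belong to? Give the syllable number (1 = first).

1

Nuclei (vowels): e, e, u, u → 4 syllables.
V1 /e/ – V2 /e/: cluster /tjt/ — the longest permitted-onset suffix is /t/; onset = /t/, preceding coda = /tj/.
V2 /e/ – V3 /u/: /zk/ splits as /z/ + /k/ (/k/ is the longest suffix that is a licit onset).
V3 /u/ – V4 /u/: /vtk/ — longest licit onset from the right is /k/, leaving /vt/ as coda.
Syllabification: zjetj.tez.kuvt.kuf.
The first /t/ is in the coda of syllable 1 (/zjetj/).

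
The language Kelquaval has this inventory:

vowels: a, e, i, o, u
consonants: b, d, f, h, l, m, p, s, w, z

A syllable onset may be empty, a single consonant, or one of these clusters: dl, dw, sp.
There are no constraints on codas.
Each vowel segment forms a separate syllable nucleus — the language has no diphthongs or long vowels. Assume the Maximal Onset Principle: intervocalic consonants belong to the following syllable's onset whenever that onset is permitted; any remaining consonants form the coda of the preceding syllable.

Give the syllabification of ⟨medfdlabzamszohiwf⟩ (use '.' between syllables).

The vowels are e, a, a, o, i — 5 nuclei, so 5 syllables.
Between /e/ (V1) and /a/ (V2): cluster /dfdl/ — the longest permitted-onset suffix is /dl/; onset = /dl/, preceding coda = /df/.
Between /a/ (V2) and /a/ (V3): /bz/ splits as /b/ + /z/ (/z/ is the longest suffix that is a licit onset).
Between /a/ (V3) and /o/ (V4): cluster /msz/ — the longest permitted-onset suffix is /z/; onset = /z/, preceding coda = /ms/.
Between /o/ (V4) and /i/ (V5): /h/ → onset of the next syllable (single consonants are always licit onsets).

medf.dlab.zams.zo.hiwf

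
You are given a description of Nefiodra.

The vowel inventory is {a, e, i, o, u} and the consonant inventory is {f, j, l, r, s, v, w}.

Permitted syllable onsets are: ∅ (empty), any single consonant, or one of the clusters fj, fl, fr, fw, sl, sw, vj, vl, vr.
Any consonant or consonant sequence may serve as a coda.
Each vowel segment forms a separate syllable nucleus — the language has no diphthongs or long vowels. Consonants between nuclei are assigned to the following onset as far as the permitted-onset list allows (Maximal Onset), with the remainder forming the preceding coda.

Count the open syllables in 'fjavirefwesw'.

3

Vowels present: a, i, e, e; each is a nucleus, giving 4 syllables.
/a…i/ gap (V1→V2): just /v/ — single C goes to the following onset.
/i…e/ gap (V2→V3): just /r/ — single C goes to the following onset.
/e…e/ gap (V3→V4): /fw/ is a licit onset in full, so it all attaches to the next syllable.
Putting it together: fja.vi.re.fwesw.
Classifying each syllable: /fja/ (open), /vi/ (open), /re/ (open), /fwesw/ (closed).
Open syllables: 3.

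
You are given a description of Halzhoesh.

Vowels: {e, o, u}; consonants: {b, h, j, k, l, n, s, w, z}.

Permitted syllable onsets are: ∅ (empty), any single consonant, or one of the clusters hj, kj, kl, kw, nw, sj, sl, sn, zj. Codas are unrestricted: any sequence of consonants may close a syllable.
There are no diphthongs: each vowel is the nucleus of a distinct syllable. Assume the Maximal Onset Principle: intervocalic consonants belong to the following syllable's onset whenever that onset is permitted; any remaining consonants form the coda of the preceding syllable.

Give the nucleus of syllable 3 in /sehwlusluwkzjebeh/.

u

The vowels are e, u, u, e, e — 5 nuclei, so 5 syllables.
The third nucleus (vowel 3 from the left) is /u/.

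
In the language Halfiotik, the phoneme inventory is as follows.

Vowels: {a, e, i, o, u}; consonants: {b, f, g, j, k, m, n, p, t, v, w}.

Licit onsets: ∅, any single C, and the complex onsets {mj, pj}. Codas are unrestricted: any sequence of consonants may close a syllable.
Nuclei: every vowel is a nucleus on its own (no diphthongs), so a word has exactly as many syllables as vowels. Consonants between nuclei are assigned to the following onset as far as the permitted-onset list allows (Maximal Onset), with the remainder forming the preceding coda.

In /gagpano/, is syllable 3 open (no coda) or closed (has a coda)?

open

Nuclei (vowels): a, a, o → 3 syllables.
/a…a/ gap (V1→V2): /gp/; trying suffixes from longest down, /p/ is the first permitted one, so coda /g/ | onset /p/.
/a…o/ gap (V2→V3): just /n/ — single C goes to the following onset.
Syllabification: gag.pa.no.
Syllable 3 is /no/; it ends in its nucleus with no coda, so it is open.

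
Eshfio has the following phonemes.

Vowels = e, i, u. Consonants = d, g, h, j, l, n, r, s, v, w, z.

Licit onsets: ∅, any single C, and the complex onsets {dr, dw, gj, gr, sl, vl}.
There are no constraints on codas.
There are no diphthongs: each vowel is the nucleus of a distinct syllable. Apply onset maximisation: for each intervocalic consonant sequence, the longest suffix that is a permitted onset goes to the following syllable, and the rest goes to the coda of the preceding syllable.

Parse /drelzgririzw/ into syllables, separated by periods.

The vowels are e, i, i — 3 nuclei, so 3 syllables.
Between /e/ (V1) and /i/ (V2): /lzgr/ splits as /lz/ + /gr/ (/gr/ is the longest suffix that is a licit onset).
Between /i/ (V2) and /i/ (V3): just /r/ — single C goes to the following onset.

drelz.gri.rizw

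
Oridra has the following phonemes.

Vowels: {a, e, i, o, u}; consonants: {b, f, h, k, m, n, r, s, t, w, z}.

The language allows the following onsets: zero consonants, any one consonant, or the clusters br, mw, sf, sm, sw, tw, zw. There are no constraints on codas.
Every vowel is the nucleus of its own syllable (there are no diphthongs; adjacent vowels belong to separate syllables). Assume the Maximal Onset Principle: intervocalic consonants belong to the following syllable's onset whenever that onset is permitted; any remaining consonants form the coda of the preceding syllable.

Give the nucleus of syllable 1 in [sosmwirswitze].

Vowels present: o, i, i, e; each is a nucleus, giving 4 syllables.
The first nucleus (vowel 1 from the left) is /o/.

o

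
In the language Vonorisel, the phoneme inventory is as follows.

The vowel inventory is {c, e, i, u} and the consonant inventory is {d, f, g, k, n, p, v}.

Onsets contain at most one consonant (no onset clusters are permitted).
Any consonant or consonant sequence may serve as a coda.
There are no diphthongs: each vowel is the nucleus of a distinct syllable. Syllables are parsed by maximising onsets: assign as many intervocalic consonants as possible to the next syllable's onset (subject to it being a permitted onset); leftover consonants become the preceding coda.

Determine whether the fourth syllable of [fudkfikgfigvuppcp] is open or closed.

Nuclei (vowels): u, i, i, u, c → 5 syllables.
σ1/σ2 boundary: /dkf/ splits as /dk/ + /f/ (/f/ is the longest suffix that is a licit onset).
σ2/σ3 boundary: /kgf/ splits as /kg/ + /f/ (/f/ is the longest suffix that is a licit onset).
σ3/σ4 boundary: /gv/ splits as /g/ + /v/ (/v/ is the longest suffix that is a licit onset).
σ4/σ5 boundary: /pp/ splits as /p/ + /p/ (/p/ is the longest suffix that is a licit onset).
So the parse is fudk.fikg.fig.vup.pcp.
Syllable 4 is /vup/ with coda /p/, so it is closed.

closed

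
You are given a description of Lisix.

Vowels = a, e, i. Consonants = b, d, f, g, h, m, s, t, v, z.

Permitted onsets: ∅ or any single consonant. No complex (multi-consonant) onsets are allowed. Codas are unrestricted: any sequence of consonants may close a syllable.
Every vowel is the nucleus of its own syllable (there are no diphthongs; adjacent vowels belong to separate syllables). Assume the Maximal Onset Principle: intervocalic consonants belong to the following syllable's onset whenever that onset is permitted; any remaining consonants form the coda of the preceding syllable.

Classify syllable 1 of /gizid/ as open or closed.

open

Nuclei (vowels): i, i → 2 syllables.
σ1/σ2 boundary: /z/ → onset of the next syllable (single consonants are always licit onsets).
Syllabification: gi.zid.
Syllable 1 is /gi/; it ends in its nucleus with no coda, so it is open.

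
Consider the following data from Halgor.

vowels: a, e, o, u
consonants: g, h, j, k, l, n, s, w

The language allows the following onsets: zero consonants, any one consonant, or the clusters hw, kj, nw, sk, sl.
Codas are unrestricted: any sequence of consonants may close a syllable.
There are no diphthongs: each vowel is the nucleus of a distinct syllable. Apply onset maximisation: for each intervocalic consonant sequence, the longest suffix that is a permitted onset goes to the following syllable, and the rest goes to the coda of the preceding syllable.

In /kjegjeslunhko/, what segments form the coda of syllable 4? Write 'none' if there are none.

Vowels present: e, e, u, o; each is a nucleus, giving 4 syllables.
Between /e/ (V1) and /e/ (V2): /gj/; trying suffixes from longest down, /j/ is the first permitted one, so coda /g/ | onset /j/.
Between /e/ (V2) and /u/ (V3): cluster /sl/ — /sl/ is itself a permitted onset, so the whole cluster goes right; preceding coda = ∅.
Between /u/ (V3) and /o/ (V4): /nhk/; trying suffixes from longest down, /k/ is the first permitted one, so coda /nh/ | onset /k/.
Putting it together: kjeg.je.slunh.ko.
Syllable 4 is /ko/: onset /k/, nucleus /o/, coda ∅.

none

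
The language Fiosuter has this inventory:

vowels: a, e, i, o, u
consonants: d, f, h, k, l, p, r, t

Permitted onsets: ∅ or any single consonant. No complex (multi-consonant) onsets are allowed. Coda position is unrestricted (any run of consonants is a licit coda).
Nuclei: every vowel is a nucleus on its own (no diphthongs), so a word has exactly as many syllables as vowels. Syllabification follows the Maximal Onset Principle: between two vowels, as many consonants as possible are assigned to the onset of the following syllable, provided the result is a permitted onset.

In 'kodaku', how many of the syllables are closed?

The vowels are o, a, u — 3 nuclei, so 3 syllables.
σ1/σ2 boundary: just /d/ — single C goes to the following onset.
σ2/σ3 boundary: /k/ → onset of the next syllable (single consonants are always licit onsets).
Result: ko.da.ku.
Classifying each syllable: /ko/ (open), /da/ (open), /ku/ (open).
Closed syllables: 0.

0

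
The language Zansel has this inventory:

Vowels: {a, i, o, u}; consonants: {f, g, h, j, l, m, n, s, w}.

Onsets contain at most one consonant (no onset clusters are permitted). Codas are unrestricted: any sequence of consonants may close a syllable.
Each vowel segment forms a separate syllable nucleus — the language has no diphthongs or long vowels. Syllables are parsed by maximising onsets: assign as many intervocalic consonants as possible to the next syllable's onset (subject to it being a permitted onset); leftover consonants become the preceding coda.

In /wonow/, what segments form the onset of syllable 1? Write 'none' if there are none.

Vowels present: o, o; each is a nucleus, giving 2 syllables.
V1 /o/ – V2 /o/: just /n/ — single C goes to the following onset.
Syllabification: wo.now.
Syllable 1 is /wo/: onset /w/, nucleus /o/, coda ∅.

w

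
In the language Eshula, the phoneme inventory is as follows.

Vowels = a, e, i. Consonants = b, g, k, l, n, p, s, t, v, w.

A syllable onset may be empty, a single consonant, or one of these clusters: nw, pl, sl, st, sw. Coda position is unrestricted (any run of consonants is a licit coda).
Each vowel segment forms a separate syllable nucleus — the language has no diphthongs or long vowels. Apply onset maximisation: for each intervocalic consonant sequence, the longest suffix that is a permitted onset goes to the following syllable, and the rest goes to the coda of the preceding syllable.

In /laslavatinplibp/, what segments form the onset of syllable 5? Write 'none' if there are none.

pl

Nuclei (vowels): a, a, a, i, i → 5 syllables.
Between /a/ (V1) and /a/ (V2): /sl/ — entire cluster is a permitted onset → onset /sl/, coda ∅.
Between /a/ (V2) and /a/ (V3): /v/ → onset of the next syllable (single consonants are always licit onsets).
Between /a/ (V3) and /i/ (V4): just /t/ — single C goes to the following onset.
Between /i/ (V4) and /i/ (V5): /npl/ — longest licit onset from the right is /pl/, leaving /n/ as coda.
So the parse is la.sla.va.tin.plibp.
Syllable 5 is /plibp/: onset /pl/, nucleus /i/, coda /bp/.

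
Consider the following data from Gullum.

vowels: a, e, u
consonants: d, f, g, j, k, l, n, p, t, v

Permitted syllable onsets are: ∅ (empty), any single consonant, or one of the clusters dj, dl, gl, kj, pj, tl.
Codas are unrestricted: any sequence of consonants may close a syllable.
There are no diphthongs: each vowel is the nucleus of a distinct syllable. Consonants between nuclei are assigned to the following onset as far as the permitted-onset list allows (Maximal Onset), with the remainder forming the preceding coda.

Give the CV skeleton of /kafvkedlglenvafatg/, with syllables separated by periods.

Vowels present: a, e, e, a, a; each is a nucleus, giving 5 syllables.
V1 /a/ – V2 /e/: /fvk/; trying suffixes from longest down, /k/ is the first permitted one, so coda /fv/ | onset /k/.
V2 /e/ – V3 /e/: /dlgl/ — longest licit onset from the right is /gl/, leaving /dl/ as coda.
V3 /e/ – V4 /a/: /nv/ — longest licit onset from the right is /v/, leaving /n/ as coda.
V4 /a/ – V5 /a/: /f/ → onset of the next syllable (single consonants are always licit onsets).
Putting it together: kafv.kedl.glen.va.fatg.
Mapping each syllable to C/V: /kafv/ → CVCC, /kedl/ → CVCC, /glen/ → CCVC, /va/ → CV, /fatg/ → CVCC.

CVCC.CVCC.CCVC.CV.CVCC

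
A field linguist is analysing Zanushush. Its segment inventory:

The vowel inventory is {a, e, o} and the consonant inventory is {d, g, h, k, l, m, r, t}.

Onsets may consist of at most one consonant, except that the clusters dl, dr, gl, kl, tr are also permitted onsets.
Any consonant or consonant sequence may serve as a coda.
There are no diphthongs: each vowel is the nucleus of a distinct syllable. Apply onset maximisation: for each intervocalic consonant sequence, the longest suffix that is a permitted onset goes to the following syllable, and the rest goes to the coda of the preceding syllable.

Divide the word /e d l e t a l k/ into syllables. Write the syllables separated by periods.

The vowels are e, e, a — 3 nuclei, so 3 syllables.
/e…e/ gap (V1→V2): cluster /dl/ — /dl/ is itself a permitted onset, so the whole cluster goes right; preceding coda = ∅.
/e…a/ gap (V2→V3): /t/ → onset of the next syllable (single consonants are always licit onsets).

e.dle.talk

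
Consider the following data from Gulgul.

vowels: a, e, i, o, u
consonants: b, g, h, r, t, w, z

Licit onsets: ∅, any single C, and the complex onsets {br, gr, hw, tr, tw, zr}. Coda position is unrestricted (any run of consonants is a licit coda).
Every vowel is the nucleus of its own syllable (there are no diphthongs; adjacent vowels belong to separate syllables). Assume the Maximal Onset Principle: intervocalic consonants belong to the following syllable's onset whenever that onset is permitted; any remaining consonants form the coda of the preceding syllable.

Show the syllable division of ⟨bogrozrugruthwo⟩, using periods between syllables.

Vowels present: o, o, u, u, o; each is a nucleus, giving 5 syllables.
/o…o/ gap (V1→V2): cluster /gr/ — /gr/ is itself a permitted onset, so the whole cluster goes right; preceding coda = ∅.
/o…u/ gap (V2→V3): /zr/ — entire cluster is a permitted onset → onset /zr/, coda ∅.
/u…u/ gap (V3→V4): /gr/ is a licit onset in full, so it all attaches to the next syllable.
/u…o/ gap (V4→V5): /thw/; trying suffixes from longest down, /hw/ is the first permitted one, so coda /t/ | onset /hw/.

bo.gro.zru.grut.hwo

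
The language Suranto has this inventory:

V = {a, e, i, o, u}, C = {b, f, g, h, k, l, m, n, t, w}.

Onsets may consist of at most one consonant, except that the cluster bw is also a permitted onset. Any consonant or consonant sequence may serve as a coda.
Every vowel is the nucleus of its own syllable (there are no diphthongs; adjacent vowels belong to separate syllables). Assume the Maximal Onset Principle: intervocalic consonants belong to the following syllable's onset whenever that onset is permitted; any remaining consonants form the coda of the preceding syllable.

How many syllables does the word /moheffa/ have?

The vowels are o, e, a — 3 nuclei, so 3 syllables.

3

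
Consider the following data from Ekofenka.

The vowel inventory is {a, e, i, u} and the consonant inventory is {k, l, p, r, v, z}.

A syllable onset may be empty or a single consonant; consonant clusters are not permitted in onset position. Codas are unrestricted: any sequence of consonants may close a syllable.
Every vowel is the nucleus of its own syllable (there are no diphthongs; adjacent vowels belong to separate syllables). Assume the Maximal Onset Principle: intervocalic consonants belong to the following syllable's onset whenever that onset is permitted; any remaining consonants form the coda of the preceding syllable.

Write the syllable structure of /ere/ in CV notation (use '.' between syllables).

V.CV

The vowels are e, e — 2 nuclei, so 2 syllables.
σ1/σ2 boundary: /r/ is a single consonant, so it becomes the next onset.
Syllabification: e.re.
Mapping each syllable to C/V: /e/ → V, /re/ → CV.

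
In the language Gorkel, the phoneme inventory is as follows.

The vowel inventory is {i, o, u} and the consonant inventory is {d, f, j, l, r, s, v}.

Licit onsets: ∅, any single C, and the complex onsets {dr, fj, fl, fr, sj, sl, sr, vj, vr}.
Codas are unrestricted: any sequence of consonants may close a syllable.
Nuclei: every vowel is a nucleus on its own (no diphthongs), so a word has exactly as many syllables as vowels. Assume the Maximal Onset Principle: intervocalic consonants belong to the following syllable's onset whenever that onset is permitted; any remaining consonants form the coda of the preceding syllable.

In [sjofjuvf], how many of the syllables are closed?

Vowels present: o, u; each is a nucleus, giving 2 syllables.
Between /o/ (V1) and /u/ (V2): /fj/ — entire cluster is a permitted onset → onset /fj/, coda ∅.
So the parse is sjo.fjuvf.
Classifying each syllable: /sjo/ (open), /fjuvf/ (closed).
Closed syllables: 1.

1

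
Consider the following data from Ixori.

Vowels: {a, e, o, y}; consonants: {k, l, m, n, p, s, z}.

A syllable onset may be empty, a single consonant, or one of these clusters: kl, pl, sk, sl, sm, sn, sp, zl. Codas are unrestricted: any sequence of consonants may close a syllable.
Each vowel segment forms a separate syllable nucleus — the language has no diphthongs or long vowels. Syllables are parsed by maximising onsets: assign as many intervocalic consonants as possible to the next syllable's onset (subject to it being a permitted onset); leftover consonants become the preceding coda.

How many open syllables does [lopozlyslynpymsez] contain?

The vowels are o, o, y, y, y, e — 6 nuclei, so 6 syllables.
σ1/σ2 boundary: /p/ → onset of the next syllable (single consonants are always licit onsets).
σ2/σ3 boundary: /zl/ — entire cluster is a permitted onset → onset /zl/, coda ∅.
σ3/σ4 boundary: /sl/ — entire cluster is a permitted onset → onset /sl/, coda ∅.
σ4/σ5 boundary: /np/; trying suffixes from longest down, /p/ is the first permitted one, so coda /n/ | onset /p/.
σ5/σ6 boundary: /ms/ splits as /m/ + /s/ (/s/ is the longest suffix that is a licit onset).
Syllabification: lo.po.zly.slyn.pym.sez.
Classifying each syllable: /lo/ (open), /po/ (open), /zly/ (open), /slyn/ (closed), /pym/ (closed), /sez/ (closed).
Open syllables: 3.

3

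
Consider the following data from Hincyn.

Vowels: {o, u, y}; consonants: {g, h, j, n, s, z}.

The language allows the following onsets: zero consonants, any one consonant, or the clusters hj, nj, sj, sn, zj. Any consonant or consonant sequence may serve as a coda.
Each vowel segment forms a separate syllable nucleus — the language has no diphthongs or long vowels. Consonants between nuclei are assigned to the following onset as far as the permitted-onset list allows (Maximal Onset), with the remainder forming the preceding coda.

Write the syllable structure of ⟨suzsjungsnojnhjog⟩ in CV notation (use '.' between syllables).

The vowels are u, u, o, o — 4 nuclei, so 4 syllables.
/u…u/ gap (V1→V2): /zsj/; trying suffixes from longest down, /sj/ is the first permitted one, so coda /z/ | onset /sj/.
/u…o/ gap (V2→V3): /ngsn/ splits as /ng/ + /sn/ (/sn/ is the longest suffix that is a licit onset).
/o…o/ gap (V3→V4): cluster /jnhj/ — the longest permitted-onset suffix is /hj/; onset = /hj/, preceding coda = /jn/.
So the parse is suz.sjung.snojn.hjog.
Mapping each syllable to C/V: /suz/ → CVC, /sjung/ → CCVCC, /snojn/ → CCVCC, /hjog/ → CCVC.

CVC.CCVCC.CCVCC.CCVC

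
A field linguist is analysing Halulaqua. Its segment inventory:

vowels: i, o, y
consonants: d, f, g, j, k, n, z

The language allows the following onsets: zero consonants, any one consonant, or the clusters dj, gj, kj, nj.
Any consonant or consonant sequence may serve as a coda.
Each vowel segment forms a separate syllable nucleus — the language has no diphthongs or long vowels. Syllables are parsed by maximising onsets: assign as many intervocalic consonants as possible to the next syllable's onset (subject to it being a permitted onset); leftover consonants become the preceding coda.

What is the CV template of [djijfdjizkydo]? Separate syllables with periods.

CCVCC.CCVC.CV.CV

Vowels present: i, i, y, o; each is a nucleus, giving 4 syllables.
/i…i/ gap (V1→V2): /jfdj/ splits as /jf/ + /dj/ (/dj/ is the longest suffix that is a licit onset).
/i…y/ gap (V2→V3): /zk/ — longest licit onset from the right is /k/, leaving /z/ as coda.
/y…o/ gap (V3→V4): /d/ is a single consonant, so it becomes the next onset.
Syllabification: djijf.djiz.ky.do.
Mapping each syllable to C/V: /djijf/ → CCVCC, /djiz/ → CCVC, /ky/ → CV, /do/ → CV.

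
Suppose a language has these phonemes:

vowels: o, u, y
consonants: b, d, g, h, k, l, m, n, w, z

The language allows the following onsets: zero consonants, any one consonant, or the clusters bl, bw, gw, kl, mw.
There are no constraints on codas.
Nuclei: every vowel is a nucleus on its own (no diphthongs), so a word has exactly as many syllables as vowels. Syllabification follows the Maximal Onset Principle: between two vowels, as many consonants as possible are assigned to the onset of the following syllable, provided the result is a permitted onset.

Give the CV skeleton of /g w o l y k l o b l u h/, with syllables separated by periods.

CCV.CV.CCV.CCVC

The vowels are o, y, o, u — 4 nuclei, so 4 syllables.
V1 /o/ – V2 /y/: /l/ → onset of the next syllable (single consonants are always licit onsets).
V2 /y/ – V3 /o/: cluster /kl/ — /kl/ is itself a permitted onset, so the whole cluster goes right; preceding coda = ∅.
V3 /o/ – V4 /u/: /bl/ — entire cluster is a permitted onset → onset /bl/, coda ∅.
Syllabification: gwo.ly.klo.bluh.
Mapping each syllable to C/V: /gwo/ → CCV, /ly/ → CV, /klo/ → CCV, /bluh/ → CCVC.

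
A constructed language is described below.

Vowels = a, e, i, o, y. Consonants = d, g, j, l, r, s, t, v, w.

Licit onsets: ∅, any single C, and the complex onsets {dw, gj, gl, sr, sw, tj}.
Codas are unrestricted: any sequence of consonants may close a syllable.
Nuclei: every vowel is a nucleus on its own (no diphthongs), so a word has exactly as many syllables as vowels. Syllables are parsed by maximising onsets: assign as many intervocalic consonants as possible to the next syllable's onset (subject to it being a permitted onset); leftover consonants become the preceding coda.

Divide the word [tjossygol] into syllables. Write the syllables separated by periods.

Nuclei (vowels): o, y, o → 3 syllables.
Between /o/ (V1) and /y/ (V2): /ss/; trying suffixes from longest down, /s/ is the first permitted one, so coda /s/ | onset /s/.
Between /y/ (V2) and /o/ (V3): /g/ → onset of the next syllable (single consonants are always licit onsets).

tjos.sy.gol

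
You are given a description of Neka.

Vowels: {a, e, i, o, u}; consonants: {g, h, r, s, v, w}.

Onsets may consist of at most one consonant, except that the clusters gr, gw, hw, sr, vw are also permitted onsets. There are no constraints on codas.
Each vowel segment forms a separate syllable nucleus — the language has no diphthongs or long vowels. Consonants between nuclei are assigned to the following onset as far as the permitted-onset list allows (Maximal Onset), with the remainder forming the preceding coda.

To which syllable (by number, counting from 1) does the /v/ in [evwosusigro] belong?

2

The vowels are e, o, u, i, o — 5 nuclei, so 5 syllables.
V1 /e/ – V2 /o/: /vw/ is a licit onset in full, so it all attaches to the next syllable.
V2 /o/ – V3 /u/: /s/ is a single consonant, so it becomes the next onset.
V3 /u/ – V4 /i/: /s/ → onset of the next syllable (single consonants are always licit onsets).
V4 /i/ – V5 /o/: /gr/ is a licit onset in full, so it all attaches to the next syllable.
Syllabification: e.vwo.su.si.gro.
The /v/ is in the onset of syllable 2 (/vwo/).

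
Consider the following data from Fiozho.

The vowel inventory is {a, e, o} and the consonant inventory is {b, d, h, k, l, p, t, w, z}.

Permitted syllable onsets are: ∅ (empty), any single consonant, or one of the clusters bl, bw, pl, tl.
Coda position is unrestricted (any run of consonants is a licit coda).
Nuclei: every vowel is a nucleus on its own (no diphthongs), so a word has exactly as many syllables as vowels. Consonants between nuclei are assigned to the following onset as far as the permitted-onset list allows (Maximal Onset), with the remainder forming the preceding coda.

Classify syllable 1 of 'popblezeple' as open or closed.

closed

Vowels present: o, e, e, e; each is a nucleus, giving 4 syllables.
σ1/σ2 boundary: cluster /pbl/ — the longest permitted-onset suffix is /bl/; onset = /bl/, preceding coda = /p/.
σ2/σ3 boundary: /z/ → onset of the next syllable (single consonants are always licit onsets).
σ3/σ4 boundary: /pl/ is a licit onset in full, so it all attaches to the next syllable.
Syllabification: pop.ble.ze.ple.
Syllable 1 is /pop/ with coda /p/, so it is closed.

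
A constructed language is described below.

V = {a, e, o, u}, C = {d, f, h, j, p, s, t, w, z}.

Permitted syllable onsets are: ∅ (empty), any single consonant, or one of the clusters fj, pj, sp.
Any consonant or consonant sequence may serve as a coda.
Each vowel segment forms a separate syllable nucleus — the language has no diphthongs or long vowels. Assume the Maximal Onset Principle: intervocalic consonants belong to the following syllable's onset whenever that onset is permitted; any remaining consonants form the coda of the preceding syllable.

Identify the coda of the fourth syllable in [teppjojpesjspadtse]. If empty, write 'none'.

Nuclei (vowels): e, o, e, a, e → 5 syllables.
/e…o/ gap (V1→V2): /ppj/; trying suffixes from longest down, /pj/ is the first permitted one, so coda /p/ | onset /pj/.
/o…e/ gap (V2→V3): /jp/; trying suffixes from longest down, /p/ is the first permitted one, so coda /j/ | onset /p/.
/e…a/ gap (V3→V4): /sjsp/ — longest licit onset from the right is /sp/, leaving /sj/ as coda.
/a…e/ gap (V4→V5): /dts/; trying suffixes from longest down, /s/ is the first permitted one, so coda /dt/ | onset /s/.
So the parse is tep.pjoj.pesj.spadt.se.
Syllable 4 is /spadt/: onset /sp/, nucleus /a/, coda /dt/.

dt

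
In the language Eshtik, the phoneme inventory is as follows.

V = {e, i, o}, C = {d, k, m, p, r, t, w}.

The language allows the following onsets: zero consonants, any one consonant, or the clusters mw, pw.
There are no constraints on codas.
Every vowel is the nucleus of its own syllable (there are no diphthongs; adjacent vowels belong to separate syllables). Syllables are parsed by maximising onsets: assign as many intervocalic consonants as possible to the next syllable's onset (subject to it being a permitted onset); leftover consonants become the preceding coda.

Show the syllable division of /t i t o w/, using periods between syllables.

ti.tow

The vowels are i, o — 2 nuclei, so 2 syllables.
V1 /i/ – V2 /o/: /t/ is a single consonant, so it becomes the next onset.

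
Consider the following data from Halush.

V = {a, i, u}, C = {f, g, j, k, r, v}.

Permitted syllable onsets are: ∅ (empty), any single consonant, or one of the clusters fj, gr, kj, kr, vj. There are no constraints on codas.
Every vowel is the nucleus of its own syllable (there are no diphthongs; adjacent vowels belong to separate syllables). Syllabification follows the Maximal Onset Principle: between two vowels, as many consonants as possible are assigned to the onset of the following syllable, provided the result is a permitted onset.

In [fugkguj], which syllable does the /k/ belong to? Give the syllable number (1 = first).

1

Vowels present: u, u; each is a nucleus, giving 2 syllables.
V1 /u/ – V2 /u/: /gkg/ — longest licit onset from the right is /g/, leaving /gk/ as coda.
Result: fugk.guj.
The /k/ is in the coda of syllable 1 (/fugk/).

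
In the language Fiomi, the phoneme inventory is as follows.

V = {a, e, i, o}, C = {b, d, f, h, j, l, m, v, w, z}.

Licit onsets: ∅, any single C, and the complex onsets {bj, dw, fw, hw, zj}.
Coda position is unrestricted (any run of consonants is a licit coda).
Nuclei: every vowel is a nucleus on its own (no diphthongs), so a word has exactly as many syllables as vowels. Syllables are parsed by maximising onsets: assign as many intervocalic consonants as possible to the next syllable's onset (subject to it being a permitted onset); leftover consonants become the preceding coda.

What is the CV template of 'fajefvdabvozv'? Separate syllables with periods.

CV.CVCC.CVC.CVCC

Nuclei (vowels): a, e, a, o → 4 syllables.
/a…e/ gap (V1→V2): /j/ → onset of the next syllable (single consonants are always licit onsets).
/e…a/ gap (V2→V3): /fvd/ — longest licit onset from the right is /d/, leaving /fv/ as coda.
/a…o/ gap (V3→V4): /bv/; trying suffixes from longest down, /v/ is the first permitted one, so coda /b/ | onset /v/.
So the parse is fa.jefv.dab.vozv.
Mapping each syllable to C/V: /fa/ → CV, /jefv/ → CVCC, /dab/ → CVC, /vozv/ → CVCC.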